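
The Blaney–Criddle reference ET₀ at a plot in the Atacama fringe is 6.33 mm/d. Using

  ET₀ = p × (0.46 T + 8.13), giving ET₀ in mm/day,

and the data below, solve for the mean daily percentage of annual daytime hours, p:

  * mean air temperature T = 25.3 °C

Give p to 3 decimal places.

p = ET₀ / (0.46 T + 8.13) = 6.33 / (0.46 × 25.3 + 8.13) = 6.33 / 19.768 = 0.3202

0.320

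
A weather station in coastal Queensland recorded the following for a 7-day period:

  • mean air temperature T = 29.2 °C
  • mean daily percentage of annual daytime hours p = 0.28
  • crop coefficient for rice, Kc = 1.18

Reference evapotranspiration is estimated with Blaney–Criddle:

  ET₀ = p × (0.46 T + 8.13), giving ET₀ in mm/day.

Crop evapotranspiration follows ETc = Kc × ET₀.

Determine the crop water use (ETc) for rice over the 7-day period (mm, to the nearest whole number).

ET₀ = 0.28 × (0.46 × 29.2 + 8.13) = 0.28 × 21.562 = 6.0374 mm/d
ETc = Kc × ET₀ = 1.18 × 6.0374 = 7.1241 mm/d
Over 7 days: 7.1241 × 7 = 49.869 mm

50 mm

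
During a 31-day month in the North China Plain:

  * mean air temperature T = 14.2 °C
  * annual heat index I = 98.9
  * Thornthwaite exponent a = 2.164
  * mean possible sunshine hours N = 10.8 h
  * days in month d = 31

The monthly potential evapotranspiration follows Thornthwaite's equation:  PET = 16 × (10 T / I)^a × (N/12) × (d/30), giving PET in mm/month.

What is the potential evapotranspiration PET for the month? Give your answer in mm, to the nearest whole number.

10T/I = 10 × 14.2 / 98.9 = 1.4358
(10T/I)^a = 1.4358^2.164 = 2.1875
Uncorrected PET = 16 × 2.1875 = 35.000 mm
Correction = (N/12)(d/30) = (10.8/12)(31/30) = 0.9300
PET = 35.000 × 0.9300 = 32.550 mm/month

33 mm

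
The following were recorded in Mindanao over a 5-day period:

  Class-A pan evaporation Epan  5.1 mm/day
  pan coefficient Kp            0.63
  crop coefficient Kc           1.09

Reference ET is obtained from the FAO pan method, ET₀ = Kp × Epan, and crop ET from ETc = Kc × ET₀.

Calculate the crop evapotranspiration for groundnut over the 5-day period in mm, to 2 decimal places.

ET₀ = 0.63 × 5.1 = 3.2130 mm/d
ETc = Kc × ET₀ = 1.09 × 3.2130 = 3.5022 mm/d
Over 5 days: 3.5022 × 5 = 17.511 mm

17.51 mm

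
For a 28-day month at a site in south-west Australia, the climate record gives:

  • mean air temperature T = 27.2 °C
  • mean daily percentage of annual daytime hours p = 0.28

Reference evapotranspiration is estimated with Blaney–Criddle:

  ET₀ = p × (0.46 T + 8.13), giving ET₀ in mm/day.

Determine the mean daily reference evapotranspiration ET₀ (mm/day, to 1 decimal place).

5.8 mm/day

ET₀ = 0.28 × (0.46 × 27.2 + 8.13) = 0.28 × 20.642 = 5.7798 mm/d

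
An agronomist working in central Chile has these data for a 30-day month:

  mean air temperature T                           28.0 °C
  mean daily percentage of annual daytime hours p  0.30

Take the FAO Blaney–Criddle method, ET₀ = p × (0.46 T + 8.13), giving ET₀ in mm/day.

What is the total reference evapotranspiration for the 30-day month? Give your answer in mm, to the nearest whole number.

189 mm

ET₀ = 0.30 × (0.46 × 28.0 + 8.13) = 0.30 × 21.010 = 6.3030 mm/d
Monthly total = 6.3030 × 30 = 189.090 mm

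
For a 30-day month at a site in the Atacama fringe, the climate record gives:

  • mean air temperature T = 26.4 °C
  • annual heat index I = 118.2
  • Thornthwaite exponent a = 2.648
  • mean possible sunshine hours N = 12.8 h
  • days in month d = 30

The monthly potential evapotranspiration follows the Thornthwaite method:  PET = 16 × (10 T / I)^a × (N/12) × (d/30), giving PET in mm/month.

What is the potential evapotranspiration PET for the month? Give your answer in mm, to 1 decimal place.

143.3 mm

10T/I = 10 × 26.4 / 118.2 = 2.2335
(10T/I)^a = 2.2335^2.648 = 8.3968
Uncorrected PET = 16 × 8.3968 = 134.349 mm
Correction = (N/12)(d/30) = (12.8/12)(30/30) = 1.0667
PET = 134.349 × 1.0667 = 143.310 mm/month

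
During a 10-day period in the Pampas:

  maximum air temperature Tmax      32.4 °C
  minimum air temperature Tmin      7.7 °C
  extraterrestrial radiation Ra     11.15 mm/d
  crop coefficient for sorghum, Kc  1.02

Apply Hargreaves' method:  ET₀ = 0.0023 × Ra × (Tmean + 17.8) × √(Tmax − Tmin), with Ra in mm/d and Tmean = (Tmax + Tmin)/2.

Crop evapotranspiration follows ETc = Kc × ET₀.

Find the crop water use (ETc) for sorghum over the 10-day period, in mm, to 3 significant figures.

Tmean = (32.4 + 7.7)/2 = 20.05 °C
ET₀ = 0.0023 × 11.15 × (20.05 + 17.8) × √24.7 = 0.0023 × 11.15 × 37.85 × 4.9699 = 4.8241 mm/d
ETc = Kc × ET₀ = 1.02 × 4.8241 = 4.9206 mm/d
Over 10 days: 4.9206 × 10 = 49.206 mm

49.2 mm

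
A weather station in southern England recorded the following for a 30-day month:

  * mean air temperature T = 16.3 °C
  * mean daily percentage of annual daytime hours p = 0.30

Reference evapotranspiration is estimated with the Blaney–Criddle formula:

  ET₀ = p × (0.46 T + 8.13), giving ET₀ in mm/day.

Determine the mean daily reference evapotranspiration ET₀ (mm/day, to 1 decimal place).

4.7 mm/day

ET₀ = 0.30 × (0.46 × 16.3 + 8.13) = 0.30 × 15.628 = 4.6884 mm/d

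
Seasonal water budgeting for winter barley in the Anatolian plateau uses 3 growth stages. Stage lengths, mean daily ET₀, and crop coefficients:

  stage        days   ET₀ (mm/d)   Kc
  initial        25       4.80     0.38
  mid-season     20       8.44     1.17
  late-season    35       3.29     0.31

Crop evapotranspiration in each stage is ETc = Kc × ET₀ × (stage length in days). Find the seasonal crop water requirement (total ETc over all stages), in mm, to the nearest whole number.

initial: 0.38 × 4.80 × 25 = 45.60 mm
mid-season: 1.17 × 8.44 × 20 = 197.50 mm
late-season: 0.31 × 3.29 × 35 = 35.70 mm
Seasonal total = 278.80 mm

279 mm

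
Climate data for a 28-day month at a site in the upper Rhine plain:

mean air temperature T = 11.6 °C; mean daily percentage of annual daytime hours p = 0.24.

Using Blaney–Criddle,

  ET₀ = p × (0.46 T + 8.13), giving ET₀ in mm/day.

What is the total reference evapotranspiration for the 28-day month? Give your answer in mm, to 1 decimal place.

90.5 mm

ET₀ = 0.24 × (0.46 × 11.6 + 8.13) = 0.24 × 13.466 = 3.2318 mm/d
Monthly total = 3.2318 × 28 = 90.490 mm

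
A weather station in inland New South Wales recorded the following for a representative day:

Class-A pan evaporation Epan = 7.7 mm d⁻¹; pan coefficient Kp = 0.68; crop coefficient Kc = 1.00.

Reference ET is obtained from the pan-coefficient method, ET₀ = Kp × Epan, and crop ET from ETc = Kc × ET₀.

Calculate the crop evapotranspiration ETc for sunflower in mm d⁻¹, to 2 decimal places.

ET₀ = 0.68 × 7.7 = 5.2360 mm/d
ETc = Kc × ET₀ = 1.00 × 5.2360 = 5.2360 mm/d

5.24 mm d⁻¹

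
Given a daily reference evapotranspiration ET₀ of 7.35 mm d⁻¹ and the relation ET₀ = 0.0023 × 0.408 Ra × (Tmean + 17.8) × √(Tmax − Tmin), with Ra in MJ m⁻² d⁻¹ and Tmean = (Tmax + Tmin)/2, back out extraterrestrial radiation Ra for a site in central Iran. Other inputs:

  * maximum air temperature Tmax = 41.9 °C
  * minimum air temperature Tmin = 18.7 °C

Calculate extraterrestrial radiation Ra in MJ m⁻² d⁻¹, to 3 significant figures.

Tmean = (41.9+18.7)/2 = 30.30 °C; ΔT = 23.2
Ra = ET₀ / [0.0023 × 0.408 × (Tmean+17.8) × √ΔT]
   = 7.35 / (0.0023 × 0.408 × 48.10 × 4.8166) = 33.808 MJ m⁻² d⁻¹

33.8 MJ m⁻² d⁻¹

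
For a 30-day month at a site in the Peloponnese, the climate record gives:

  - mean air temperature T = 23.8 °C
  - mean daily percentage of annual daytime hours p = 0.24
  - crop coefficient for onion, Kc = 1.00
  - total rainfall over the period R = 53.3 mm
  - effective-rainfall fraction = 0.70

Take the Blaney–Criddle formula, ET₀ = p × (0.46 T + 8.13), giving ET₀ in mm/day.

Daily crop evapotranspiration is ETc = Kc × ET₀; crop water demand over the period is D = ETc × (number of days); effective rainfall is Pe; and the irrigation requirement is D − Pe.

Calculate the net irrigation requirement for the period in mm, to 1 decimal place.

100.1 mm

ET₀ = 0.24 × (0.46 × 23.8 + 8.13) = 0.24 × 19.078 = 4.5787 mm/d
ETc = Kc × ET₀ = 1.00 × 4.5787 = 4.5787 mm/d
Crop demand D = ETc × 30 d = 4.5787 × 30 = 137.361 mm
Pe = 0.70 × 53.3 = 37.310 mm
D − Pe = 137.361 − 37.310 = 100.051 mm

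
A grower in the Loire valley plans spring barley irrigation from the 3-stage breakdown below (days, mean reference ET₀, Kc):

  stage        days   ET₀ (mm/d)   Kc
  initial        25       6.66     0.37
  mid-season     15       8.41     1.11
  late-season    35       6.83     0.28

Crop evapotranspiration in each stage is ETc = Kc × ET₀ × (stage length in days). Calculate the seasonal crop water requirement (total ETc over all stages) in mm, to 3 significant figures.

269 mm

initial: 0.37 × 6.66 × 25 = 61.61 mm
mid-season: 1.11 × 8.41 × 15 = 140.03 mm
late-season: 0.28 × 6.83 × 35 = 66.93 mm
Seasonal total = 268.57 mm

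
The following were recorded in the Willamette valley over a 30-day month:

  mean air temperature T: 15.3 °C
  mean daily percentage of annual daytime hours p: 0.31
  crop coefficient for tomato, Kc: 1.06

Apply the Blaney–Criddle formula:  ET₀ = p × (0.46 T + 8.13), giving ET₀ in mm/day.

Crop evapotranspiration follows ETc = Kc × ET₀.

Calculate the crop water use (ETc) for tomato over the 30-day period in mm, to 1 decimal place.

ET₀ = 0.31 × (0.46 × 15.3 + 8.13) = 0.31 × 15.168 = 4.7021 mm/d
ETc = Kc × ET₀ = 1.06 × 4.7021 = 4.9842 mm/d
Over 30 days: 4.9842 × 30 = 149.526 mm

149.5 mm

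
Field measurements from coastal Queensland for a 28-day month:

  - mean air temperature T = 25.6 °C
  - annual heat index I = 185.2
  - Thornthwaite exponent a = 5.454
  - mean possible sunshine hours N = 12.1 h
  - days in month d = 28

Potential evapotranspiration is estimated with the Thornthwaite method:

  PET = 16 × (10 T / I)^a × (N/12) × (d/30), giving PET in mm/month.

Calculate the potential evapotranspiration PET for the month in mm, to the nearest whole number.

10T/I = 10 × 25.6 / 185.2 = 1.3823
(10T/I)^a = 1.3823^5.454 = 5.8458
Uncorrected PET = 16 × 5.8458 = 93.533 mm
Correction = (N/12)(d/30) = (12.1/12)(28/30) = 0.9411
PET = 93.533 × 0.9411 = 88.024 mm/month

88 mm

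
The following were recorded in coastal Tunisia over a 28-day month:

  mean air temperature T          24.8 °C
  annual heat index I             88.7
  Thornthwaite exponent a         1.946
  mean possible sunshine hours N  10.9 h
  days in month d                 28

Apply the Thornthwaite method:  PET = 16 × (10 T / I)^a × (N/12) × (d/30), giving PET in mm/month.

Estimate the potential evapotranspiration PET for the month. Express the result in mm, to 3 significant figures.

10T/I = 10 × 24.8 / 88.7 = 2.7959
(10T/I)^a = 2.7959^1.946 = 7.3949
Uncorrected PET = 16 × 7.3949 = 118.318 mm
Correction = (N/12)(d/30) = (10.9/12)(28/30) = 0.8478
PET = 118.318 × 0.8478 = 100.310 mm/month

100 mm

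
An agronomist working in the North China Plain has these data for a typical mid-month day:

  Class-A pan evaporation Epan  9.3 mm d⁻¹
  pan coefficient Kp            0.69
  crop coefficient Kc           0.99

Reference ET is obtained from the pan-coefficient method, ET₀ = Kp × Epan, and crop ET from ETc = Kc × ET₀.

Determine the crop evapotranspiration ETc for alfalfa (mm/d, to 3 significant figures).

ET₀ = 0.69 × 9.3 = 6.4170 mm/d
ETc = Kc × ET₀ = 0.99 × 6.4170 = 6.3528 mm/d

6.35 mm/d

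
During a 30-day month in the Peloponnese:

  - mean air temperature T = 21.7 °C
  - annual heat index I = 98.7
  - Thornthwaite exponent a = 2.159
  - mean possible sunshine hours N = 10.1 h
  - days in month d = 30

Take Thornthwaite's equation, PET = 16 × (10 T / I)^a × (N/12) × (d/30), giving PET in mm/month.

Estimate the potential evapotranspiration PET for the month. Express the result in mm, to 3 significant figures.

10T/I = 10 × 21.7 / 98.7 = 2.1986
(10T/I)^a = 2.1986^2.159 = 5.4789
Uncorrected PET = 16 × 5.4789 = 87.662 mm
Correction = (N/12)(d/30) = (10.1/12)(30/30) = 0.8417
PET = 87.662 × 0.8417 = 73.785 mm/month

73.8 mm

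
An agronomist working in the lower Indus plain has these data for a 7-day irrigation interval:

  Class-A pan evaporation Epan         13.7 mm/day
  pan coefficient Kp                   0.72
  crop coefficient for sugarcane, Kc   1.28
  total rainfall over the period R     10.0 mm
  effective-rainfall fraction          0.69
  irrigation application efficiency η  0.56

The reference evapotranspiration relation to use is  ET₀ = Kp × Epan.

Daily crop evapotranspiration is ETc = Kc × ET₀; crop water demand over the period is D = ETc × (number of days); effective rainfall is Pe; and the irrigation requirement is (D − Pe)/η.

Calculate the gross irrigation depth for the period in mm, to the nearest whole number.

146 mm

ET₀ = 0.72 × 13.7 = 9.8640 mm/d
ETc = Kc × ET₀ = 1.28 × 9.8640 = 12.6259 mm/d
Crop demand D = ETc × 7 d = 12.6259 × 7 = 88.381 mm
Pe = 0.69 × 10.0 = 6.900 mm
D − Pe = 88.381 − 6.900 = 81.481 mm
Gross irrigation = 81.481 / 0.56 = 145.502 mm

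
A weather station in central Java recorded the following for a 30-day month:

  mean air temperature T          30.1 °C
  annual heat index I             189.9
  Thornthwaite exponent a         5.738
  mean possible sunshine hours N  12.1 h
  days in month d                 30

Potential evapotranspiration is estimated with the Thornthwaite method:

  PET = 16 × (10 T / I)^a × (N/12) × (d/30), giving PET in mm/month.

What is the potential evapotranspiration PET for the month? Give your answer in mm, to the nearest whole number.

10T/I = 10 × 30.1 / 189.9 = 1.5850
(10T/I)^a = 1.5850^5.738 = 14.0530
Uncorrected PET = 16 × 14.0530 = 224.848 mm
Correction = (N/12)(d/30) = (12.1/12)(30/30) = 1.0083
PET = 224.848 × 1.0083 = 226.714 mm/month

227 mm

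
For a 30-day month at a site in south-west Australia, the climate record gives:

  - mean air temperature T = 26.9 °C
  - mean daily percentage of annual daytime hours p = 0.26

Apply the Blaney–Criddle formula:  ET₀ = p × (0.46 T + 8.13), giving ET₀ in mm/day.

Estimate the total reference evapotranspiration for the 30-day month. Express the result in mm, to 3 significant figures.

ET₀ = 0.26 × (0.46 × 26.9 + 8.13) = 0.26 × 20.504 = 5.3310 mm/d
Monthly total = 5.3310 × 30 = 159.930 mm

160 mm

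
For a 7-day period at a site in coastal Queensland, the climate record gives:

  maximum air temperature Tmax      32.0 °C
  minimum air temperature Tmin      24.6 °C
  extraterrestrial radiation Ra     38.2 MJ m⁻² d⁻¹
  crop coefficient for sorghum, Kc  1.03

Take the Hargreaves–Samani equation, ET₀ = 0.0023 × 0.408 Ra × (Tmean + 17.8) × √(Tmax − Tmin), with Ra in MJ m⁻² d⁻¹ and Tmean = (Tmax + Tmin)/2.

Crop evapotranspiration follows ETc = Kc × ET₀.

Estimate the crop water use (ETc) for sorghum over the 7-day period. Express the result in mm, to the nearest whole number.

32 mm

Tmean = (32.0 + 24.6)/2 = 28.30 °C
0.408 Ra = 0.408 × 38.2 = 15.5856 mm/d equivalent
ET₀ = 0.0023 × 15.5856 × (28.30 + 17.8) × √7.4 = 0.0023 × 15.5856 × 46.10 × 2.7203 = 4.4954 mm/d
ETc = Kc × ET₀ = 1.03 × 4.4954 = 4.6303 mm/d
Over 7 days: 4.6303 × 7 = 32.412 mm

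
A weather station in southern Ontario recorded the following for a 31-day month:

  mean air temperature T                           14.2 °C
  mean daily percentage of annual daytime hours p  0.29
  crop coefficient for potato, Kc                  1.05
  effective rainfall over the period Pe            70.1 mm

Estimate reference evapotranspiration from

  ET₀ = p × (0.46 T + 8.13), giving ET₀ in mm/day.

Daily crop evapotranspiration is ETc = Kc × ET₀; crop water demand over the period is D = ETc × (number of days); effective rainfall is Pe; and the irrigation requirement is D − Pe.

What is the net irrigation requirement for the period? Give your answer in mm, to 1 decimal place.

ET₀ = 0.29 × (0.46 × 14.2 + 8.13) = 0.29 × 14.662 = 4.2520 mm/d
ETc = Kc × ET₀ = 1.05 × 4.2520 = 4.4646 mm/d
Crop demand D = ETc × 31 d = 4.4646 × 31 = 138.403 mm
D − Pe = 138.403 − 70.1 = 68.303 mm

68.3 mm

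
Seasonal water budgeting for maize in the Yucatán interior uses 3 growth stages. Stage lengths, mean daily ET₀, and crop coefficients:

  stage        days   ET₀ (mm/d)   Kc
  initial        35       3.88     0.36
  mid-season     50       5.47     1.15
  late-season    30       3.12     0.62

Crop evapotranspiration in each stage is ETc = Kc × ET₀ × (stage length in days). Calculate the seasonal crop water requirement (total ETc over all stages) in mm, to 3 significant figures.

421 mm

initial: 0.36 × 3.88 × 35 = 48.89 mm
mid-season: 1.15 × 5.47 × 50 = 314.53 mm
late-season: 0.62 × 3.12 × 30 = 58.03 mm
Seasonal total = 421.45 mm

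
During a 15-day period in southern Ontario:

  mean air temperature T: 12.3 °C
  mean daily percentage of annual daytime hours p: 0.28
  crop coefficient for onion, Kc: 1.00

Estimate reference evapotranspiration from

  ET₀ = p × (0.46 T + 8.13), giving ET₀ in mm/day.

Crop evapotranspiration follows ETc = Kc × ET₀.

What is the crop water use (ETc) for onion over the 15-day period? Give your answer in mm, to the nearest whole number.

ET₀ = 0.28 × (0.46 × 12.3 + 8.13) = 0.28 × 13.788 = 3.8606 mm/d
ETc = Kc × ET₀ = 1.00 × 3.8606 = 3.8606 mm/d
Over 15 days: 3.8606 × 15 = 57.909 mm

58 mm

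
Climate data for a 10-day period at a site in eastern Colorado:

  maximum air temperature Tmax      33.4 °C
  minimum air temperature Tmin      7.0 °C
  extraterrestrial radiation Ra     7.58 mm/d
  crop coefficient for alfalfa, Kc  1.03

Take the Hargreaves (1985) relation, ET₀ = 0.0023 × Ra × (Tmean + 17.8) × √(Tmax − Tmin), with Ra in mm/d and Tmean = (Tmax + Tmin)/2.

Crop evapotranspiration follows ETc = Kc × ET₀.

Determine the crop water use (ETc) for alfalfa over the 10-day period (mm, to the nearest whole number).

Tmean = (33.4 + 7.0)/2 = 20.20 °C
ET₀ = 0.0023 × 7.58 × (20.20 + 17.8) × √26.4 = 0.0023 × 7.58 × 38.00 × 5.1381 = 3.4040 mm/d
ETc = Kc × ET₀ = 1.03 × 3.4040 = 3.5061 mm/d
Over 10 days: 3.5061 × 10 = 35.061 mm

35 mm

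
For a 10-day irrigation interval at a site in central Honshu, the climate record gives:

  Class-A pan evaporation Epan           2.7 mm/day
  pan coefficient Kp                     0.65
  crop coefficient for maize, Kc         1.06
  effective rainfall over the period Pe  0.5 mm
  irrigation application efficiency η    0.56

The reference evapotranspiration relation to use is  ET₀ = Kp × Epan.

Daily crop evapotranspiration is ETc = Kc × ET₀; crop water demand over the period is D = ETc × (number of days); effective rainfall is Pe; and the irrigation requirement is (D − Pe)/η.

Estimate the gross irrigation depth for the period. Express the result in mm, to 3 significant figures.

ET₀ = 0.65 × 2.7 = 1.7550 mm/d
ETc = Kc × ET₀ = 1.06 × 1.7550 = 1.8603 mm/d
Crop demand D = ETc × 10 d = 1.8603 × 10 = 18.603 mm
D − Pe = 18.603 − 0.5 = 18.103 mm
Gross irrigation = 18.103 / 0.56 = 32.327 mm

32.3 mm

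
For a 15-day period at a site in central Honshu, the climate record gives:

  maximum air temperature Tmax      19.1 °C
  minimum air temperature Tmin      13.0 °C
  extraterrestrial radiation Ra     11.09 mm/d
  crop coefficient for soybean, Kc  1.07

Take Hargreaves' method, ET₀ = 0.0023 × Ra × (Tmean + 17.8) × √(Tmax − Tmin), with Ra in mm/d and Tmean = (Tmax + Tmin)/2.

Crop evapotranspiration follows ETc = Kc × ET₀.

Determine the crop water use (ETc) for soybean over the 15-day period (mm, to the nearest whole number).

34 mm

Tmean = (19.1 + 13.0)/2 = 16.05 °C
ET₀ = 0.0023 × 11.09 × (16.05 + 17.8) × √6.1 = 0.0023 × 11.09 × 33.85 × 2.4698 = 2.1325 mm/d
ETc = Kc × ET₀ = 1.07 × 2.1325 = 2.2818 mm/d
Over 15 days: 2.2818 × 15 = 34.227 mm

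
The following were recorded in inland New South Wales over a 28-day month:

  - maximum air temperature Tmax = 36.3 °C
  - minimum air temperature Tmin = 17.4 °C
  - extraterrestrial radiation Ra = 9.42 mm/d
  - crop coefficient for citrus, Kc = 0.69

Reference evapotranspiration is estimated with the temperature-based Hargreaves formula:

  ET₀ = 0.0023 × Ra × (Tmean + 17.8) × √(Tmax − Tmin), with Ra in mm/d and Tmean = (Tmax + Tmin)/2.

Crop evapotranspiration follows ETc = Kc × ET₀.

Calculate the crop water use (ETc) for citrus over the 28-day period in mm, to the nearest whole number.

Tmean = (36.3 + 17.4)/2 = 26.85 °C
ET₀ = 0.0023 × 9.42 × (26.85 + 17.8) × √18.9 = 0.0023 × 9.42 × 44.65 × 4.3474 = 4.2056 mm/d
ETc = Kc × ET₀ = 0.69 × 4.2056 = 2.9019 mm/d
Over 28 days: 2.9019 × 28 = 81.253 mm

81 mm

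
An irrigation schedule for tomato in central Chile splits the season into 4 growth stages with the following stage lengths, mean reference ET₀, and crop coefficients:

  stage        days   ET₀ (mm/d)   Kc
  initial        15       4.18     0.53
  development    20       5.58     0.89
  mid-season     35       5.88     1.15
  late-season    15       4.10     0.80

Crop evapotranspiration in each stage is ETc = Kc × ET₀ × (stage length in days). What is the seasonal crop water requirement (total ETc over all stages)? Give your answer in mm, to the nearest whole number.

initial: 0.53 × 4.18 × 15 = 33.23 mm
development: 0.89 × 5.58 × 20 = 99.32 mm
mid-season: 1.15 × 5.88 × 35 = 236.67 mm
late-season: 0.80 × 4.10 × 15 = 49.20 mm
Seasonal total = 418.42 mm

418 mm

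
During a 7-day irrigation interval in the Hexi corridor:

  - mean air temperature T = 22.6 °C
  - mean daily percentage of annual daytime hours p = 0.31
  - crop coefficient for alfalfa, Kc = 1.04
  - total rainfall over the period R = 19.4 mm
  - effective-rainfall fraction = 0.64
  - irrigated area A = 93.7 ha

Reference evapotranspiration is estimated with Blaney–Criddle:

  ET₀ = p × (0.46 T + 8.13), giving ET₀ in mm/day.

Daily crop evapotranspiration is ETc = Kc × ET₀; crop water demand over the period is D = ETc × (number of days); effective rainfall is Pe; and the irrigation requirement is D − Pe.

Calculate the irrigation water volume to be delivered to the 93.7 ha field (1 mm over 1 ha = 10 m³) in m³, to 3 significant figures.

ET₀ = 0.31 × (0.46 × 22.6 + 8.13) = 0.31 × 18.526 = 5.7431 mm/d
ETc = Kc × ET₀ = 1.04 × 5.7431 = 5.9728 mm/d
Crop demand D = ETc × 7 d = 5.9728 × 7 = 41.810 mm
Pe = 0.64 × 19.4 = 12.416 mm
D − Pe = 41.810 − 12.416 = 29.394 mm
Volume = 29.394 mm × 93.7 ha × 10 = 27542.2 m³

27500 m³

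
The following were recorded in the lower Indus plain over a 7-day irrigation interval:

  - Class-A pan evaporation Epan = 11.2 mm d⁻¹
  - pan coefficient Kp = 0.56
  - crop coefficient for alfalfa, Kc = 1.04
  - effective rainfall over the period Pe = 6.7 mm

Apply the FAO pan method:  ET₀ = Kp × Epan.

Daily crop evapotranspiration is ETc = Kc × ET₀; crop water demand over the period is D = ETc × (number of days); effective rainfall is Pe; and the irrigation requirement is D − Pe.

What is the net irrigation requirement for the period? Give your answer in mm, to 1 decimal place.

39.0 mm

ET₀ = 0.56 × 11.2 = 6.2720 mm/d
ETc = Kc × ET₀ = 1.04 × 6.2720 = 6.5229 mm/d
Crop demand D = ETc × 7 d = 6.5229 × 7 = 45.660 mm
D − Pe = 45.660 − 6.7 = 38.960 mm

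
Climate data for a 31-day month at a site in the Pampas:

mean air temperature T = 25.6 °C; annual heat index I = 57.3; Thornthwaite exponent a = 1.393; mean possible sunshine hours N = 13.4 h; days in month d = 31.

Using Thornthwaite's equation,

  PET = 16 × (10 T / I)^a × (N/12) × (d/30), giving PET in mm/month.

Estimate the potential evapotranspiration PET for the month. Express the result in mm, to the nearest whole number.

10T/I = 10 × 25.6 / 57.3 = 4.4677
(10T/I)^a = 4.4677^1.393 = 8.0458
Uncorrected PET = 16 × 8.0458 = 128.733 mm
Correction = (N/12)(d/30) = (13.4/12)(31/30) = 1.1539
PET = 128.733 × 1.1539 = 148.545 mm/month

149 mm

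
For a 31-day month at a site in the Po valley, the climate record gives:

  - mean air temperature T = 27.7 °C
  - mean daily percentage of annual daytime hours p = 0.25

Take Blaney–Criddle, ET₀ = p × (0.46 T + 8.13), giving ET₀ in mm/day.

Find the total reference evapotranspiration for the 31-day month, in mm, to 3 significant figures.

162 mm

ET₀ = 0.25 × (0.46 × 27.7 + 8.13) = 0.25 × 20.872 = 5.2180 mm/d
Monthly total = 5.2180 × 31 = 161.758 mm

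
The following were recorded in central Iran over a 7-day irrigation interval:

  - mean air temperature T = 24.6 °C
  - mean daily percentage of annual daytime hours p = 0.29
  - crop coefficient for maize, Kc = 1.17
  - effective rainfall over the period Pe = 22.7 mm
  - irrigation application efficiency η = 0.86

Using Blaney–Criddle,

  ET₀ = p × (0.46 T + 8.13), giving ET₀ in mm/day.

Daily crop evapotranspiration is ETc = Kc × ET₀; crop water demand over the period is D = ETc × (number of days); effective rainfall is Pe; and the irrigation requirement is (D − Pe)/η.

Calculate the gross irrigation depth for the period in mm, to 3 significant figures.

ET₀ = 0.29 × (0.46 × 24.6 + 8.13) = 0.29 × 19.446 = 5.6393 mm/d
ETc = Kc × ET₀ = 1.17 × 5.6393 = 6.5980 mm/d
Crop demand D = ETc × 7 d = 6.5980 × 7 = 46.186 mm
D − Pe = 46.186 − 22.7 = 23.486 mm
Gross irrigation = 23.486 / 0.86 = 27.309 mm

27.3 mm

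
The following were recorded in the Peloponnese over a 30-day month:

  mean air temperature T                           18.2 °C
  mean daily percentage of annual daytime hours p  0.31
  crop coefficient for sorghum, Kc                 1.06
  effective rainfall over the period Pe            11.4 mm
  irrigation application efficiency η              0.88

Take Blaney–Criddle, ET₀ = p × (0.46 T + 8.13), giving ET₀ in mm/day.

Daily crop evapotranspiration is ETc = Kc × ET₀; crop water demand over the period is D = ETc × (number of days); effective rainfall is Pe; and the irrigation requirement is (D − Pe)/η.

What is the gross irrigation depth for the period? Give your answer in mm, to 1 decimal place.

ET₀ = 0.31 × (0.46 × 18.2 + 8.13) = 0.31 × 16.502 = 5.1156 mm/d
ETc = Kc × ET₀ = 1.06 × 5.1156 = 5.4225 mm/d
Crop demand D = ETc × 30 d = 5.4225 × 30 = 162.675 mm
D − Pe = 162.675 − 11.4 = 151.275 mm
Gross irrigation = 151.275 / 0.88 = 171.903 mm

171.9 mm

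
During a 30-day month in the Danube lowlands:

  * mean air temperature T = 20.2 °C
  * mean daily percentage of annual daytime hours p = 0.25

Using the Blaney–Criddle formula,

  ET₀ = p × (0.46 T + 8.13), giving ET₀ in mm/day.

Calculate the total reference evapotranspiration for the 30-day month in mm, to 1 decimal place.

ET₀ = 0.25 × (0.46 × 20.2 + 8.13) = 0.25 × 17.422 = 4.3555 mm/d
Monthly total = 4.3555 × 30 = 130.665 mm

130.7 mm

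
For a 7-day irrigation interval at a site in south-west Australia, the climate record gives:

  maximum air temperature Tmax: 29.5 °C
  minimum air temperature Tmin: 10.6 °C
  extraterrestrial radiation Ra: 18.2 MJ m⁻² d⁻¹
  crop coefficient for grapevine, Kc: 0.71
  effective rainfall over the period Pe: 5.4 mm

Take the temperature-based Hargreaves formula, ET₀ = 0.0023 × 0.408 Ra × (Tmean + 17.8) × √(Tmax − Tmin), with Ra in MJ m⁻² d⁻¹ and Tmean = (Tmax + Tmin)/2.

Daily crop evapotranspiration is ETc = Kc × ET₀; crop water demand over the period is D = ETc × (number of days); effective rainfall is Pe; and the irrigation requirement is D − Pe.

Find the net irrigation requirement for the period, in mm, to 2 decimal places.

Tmean = (29.5 + 10.6)/2 = 20.05 °C
0.408 Ra = 0.408 × 18.2 = 7.4256 mm/d equivalent
ET₀ = 0.0023 × 7.4256 × (20.05 + 17.8) × √18.9 = 0.0023 × 7.4256 × 37.85 × 4.3474 = 2.8103 mm/d
ETc = Kc × ET₀ = 0.71 × 2.8103 = 1.9953 mm/d
Crop demand D = ETc × 7 d = 1.9953 × 7 = 13.967 mm
D − Pe = 13.967 − 5.4 = 8.567 mm

8.57 mm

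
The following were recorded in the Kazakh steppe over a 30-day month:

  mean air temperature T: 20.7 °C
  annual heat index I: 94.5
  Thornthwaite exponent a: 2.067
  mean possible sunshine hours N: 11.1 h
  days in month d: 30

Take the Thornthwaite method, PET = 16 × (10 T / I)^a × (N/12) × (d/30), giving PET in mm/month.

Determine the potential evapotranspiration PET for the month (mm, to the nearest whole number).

10T/I = 10 × 20.7 / 94.5 = 2.1905
(10T/I)^a = 2.1905^2.067 = 5.0571
Uncorrected PET = 16 × 5.0571 = 80.914 mm
Correction = (N/12)(d/30) = (11.1/12)(30/30) = 0.9250
PET = 80.914 × 0.9250 = 74.845 mm/month

75 mm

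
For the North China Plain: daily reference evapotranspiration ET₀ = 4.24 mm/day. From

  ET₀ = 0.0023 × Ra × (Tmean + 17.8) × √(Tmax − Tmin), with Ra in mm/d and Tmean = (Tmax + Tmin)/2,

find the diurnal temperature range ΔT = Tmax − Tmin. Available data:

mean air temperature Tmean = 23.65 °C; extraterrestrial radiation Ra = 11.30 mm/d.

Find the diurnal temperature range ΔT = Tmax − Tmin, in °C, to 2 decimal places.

√ΔT = ET₀ / [0.0023 × Ra × (Tmean+17.8)] = 4.24 / (0.0023 × 11.30 × 41.45) = 3.9358
ΔT = 3.9358² = 15.491 °C

15.49 °C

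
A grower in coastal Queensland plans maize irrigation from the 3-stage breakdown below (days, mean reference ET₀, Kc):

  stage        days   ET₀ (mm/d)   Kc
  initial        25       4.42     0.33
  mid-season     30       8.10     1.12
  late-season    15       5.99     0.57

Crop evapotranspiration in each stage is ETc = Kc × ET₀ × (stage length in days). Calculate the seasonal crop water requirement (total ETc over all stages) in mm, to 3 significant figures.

360 mm

initial: 0.33 × 4.42 × 25 = 36.47 mm
mid-season: 1.12 × 8.10 × 30 = 272.16 mm
late-season: 0.57 × 5.99 × 15 = 51.21 mm
Seasonal total = 359.84 mm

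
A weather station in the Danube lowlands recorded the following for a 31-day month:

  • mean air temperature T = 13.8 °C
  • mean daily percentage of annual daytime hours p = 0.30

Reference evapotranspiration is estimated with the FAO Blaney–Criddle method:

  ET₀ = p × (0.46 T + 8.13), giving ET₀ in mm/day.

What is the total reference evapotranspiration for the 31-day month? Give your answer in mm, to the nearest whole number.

135 mm

ET₀ = 0.30 × (0.46 × 13.8 + 8.13) = 0.30 × 14.478 = 4.3434 mm/d
Monthly total = 4.3434 × 31 = 134.645 mm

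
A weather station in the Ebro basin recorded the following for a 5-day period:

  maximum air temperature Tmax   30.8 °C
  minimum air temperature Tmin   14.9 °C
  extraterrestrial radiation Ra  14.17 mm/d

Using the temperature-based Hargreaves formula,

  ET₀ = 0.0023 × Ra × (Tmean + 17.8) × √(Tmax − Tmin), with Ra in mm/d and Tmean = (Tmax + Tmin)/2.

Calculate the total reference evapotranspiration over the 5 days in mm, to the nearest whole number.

26 mm

Tmean = (30.8 + 14.9)/2 = 22.85 °C
ET₀ = 0.0023 × 14.17 × (22.85 + 17.8) × √15.9 = 0.0023 × 14.17 × 40.65 × 3.9875 = 5.2827 mm/d
Over 5 days: 5.2827 × 5 = 26.414 mm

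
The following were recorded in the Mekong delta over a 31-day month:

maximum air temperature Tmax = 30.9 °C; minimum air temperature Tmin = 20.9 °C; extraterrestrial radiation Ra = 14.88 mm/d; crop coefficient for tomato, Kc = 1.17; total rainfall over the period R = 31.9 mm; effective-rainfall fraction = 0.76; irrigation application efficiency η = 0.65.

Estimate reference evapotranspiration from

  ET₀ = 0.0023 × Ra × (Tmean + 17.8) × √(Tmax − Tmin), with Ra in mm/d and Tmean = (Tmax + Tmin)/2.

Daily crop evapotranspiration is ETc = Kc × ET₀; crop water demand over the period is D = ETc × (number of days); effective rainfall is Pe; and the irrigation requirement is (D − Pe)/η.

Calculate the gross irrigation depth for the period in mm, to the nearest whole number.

Tmean = (30.9 + 20.9)/2 = 25.90 °C
ET₀ = 0.0023 × 14.88 × (25.90 + 17.8) × √10.0 = 0.0023 × 14.88 × 43.70 × 3.1623 = 4.7295 mm/d
ETc = Kc × ET₀ = 1.17 × 4.7295 = 5.5335 mm/d
Crop demand D = ETc × 31 d = 5.5335 × 31 = 171.539 mm
Pe = 0.76 × 31.9 = 24.244 mm
D − Pe = 171.539 − 24.244 = 147.295 mm
Gross irrigation = 147.295 / 0.65 = 226.608 mm

227 mm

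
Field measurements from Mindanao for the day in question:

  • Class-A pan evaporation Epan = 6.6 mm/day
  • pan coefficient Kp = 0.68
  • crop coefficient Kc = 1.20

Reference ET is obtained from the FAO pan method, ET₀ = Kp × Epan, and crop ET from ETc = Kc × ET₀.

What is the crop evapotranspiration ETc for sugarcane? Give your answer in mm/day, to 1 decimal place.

ET₀ = 0.68 × 6.6 = 4.4880 mm/d
ETc = Kc × ET₀ = 1.20 × 4.4880 = 5.3856 mm/d

5.4 mm/day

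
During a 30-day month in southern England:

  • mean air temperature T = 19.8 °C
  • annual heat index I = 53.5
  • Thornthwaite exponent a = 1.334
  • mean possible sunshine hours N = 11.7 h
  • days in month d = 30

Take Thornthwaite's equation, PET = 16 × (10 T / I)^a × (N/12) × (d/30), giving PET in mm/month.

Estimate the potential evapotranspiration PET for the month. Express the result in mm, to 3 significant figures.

10T/I = 10 × 19.8 / 53.5 = 3.7009
(10T/I)^a = 3.7009^1.334 = 5.7296
Uncorrected PET = 16 × 5.7296 = 91.674 mm
Correction = (N/12)(d/30) = (11.7/12)(30/30) = 0.9750
PET = 91.674 × 0.9750 = 89.382 mm/month

89.4 mm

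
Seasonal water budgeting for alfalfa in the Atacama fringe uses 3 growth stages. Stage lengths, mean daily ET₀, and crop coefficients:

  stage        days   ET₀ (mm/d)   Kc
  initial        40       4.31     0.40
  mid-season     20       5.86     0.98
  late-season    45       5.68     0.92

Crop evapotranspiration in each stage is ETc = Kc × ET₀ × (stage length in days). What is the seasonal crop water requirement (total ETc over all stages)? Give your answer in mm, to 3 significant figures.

initial: 0.40 × 4.31 × 40 = 68.96 mm
mid-season: 0.98 × 5.86 × 20 = 114.86 mm
late-season: 0.92 × 5.68 × 45 = 235.15 mm
Seasonal total = 418.97 mm

419 mm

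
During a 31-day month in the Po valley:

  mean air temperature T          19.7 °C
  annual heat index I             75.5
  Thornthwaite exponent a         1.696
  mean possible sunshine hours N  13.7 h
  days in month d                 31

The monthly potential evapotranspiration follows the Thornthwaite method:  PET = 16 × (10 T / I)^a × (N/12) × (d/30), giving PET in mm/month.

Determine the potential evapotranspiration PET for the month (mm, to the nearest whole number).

10T/I = 10 × 19.7 / 75.5 = 2.6093
(10T/I)^a = 2.6093^1.696 = 5.0866
Uncorrected PET = 16 × 5.0866 = 81.386 mm
Correction = (N/12)(d/30) = (13.7/12)(31/30) = 1.1797
PET = 81.386 × 1.1797 = 96.011 mm/month

96 mm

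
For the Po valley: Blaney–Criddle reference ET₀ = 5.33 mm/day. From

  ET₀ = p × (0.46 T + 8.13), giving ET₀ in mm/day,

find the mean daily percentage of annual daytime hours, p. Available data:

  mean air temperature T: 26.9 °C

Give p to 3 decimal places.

p = ET₀ / (0.46 T + 8.13) = 5.33 / (0.46 × 26.9 + 8.13) = 5.33 / 20.504 = 0.2599

0.260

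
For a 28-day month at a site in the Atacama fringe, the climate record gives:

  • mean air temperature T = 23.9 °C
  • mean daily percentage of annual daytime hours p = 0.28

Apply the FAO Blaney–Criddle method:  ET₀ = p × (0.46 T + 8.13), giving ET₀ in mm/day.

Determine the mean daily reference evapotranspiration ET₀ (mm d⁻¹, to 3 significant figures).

5.35 mm d⁻¹

ET₀ = 0.28 × (0.46 × 23.9 + 8.13) = 0.28 × 19.124 = 5.3547 mm/d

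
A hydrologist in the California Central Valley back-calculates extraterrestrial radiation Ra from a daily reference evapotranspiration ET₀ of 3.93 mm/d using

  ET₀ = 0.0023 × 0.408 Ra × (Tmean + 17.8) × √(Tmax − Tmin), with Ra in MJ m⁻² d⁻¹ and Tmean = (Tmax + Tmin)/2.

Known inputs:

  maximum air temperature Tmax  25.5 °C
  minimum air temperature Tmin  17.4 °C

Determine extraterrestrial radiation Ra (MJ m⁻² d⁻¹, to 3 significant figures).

Tmean = (25.5+17.4)/2 = 21.45 °C; ΔT = 8.1
Ra = ET₀ / [0.0023 × 0.408 × (Tmean+17.8) × √ΔT]
   = 3.93 / (0.0023 × 0.408 × 39.25 × 2.8460) = 37.491 MJ m⁻² d⁻¹

37.5 MJ m⁻² d⁻¹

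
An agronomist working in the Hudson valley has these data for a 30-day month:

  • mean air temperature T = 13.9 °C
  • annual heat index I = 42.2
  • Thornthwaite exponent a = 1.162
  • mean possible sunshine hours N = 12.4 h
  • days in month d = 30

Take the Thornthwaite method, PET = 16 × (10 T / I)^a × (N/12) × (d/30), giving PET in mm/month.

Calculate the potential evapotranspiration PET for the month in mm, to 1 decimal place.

10T/I = 10 × 13.9 / 42.2 = 3.2938
(10T/I)^a = 3.2938^1.162 = 3.9954
Uncorrected PET = 16 × 3.9954 = 63.926 mm
Correction = (N/12)(d/30) = (12.4/12)(30/30) = 1.0333
PET = 63.926 × 1.0333 = 66.055 mm/month

66.1 mm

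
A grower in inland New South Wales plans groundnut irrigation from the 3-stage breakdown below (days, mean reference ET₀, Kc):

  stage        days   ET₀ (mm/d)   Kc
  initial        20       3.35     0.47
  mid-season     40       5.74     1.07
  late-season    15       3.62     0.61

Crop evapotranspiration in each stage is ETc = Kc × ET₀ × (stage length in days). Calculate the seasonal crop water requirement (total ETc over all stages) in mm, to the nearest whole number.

initial: 0.47 × 3.35 × 20 = 31.49 mm
mid-season: 1.07 × 5.74 × 40 = 245.67 mm
late-season: 0.61 × 3.62 × 15 = 33.12 mm
Seasonal total = 310.28 mm

310 mm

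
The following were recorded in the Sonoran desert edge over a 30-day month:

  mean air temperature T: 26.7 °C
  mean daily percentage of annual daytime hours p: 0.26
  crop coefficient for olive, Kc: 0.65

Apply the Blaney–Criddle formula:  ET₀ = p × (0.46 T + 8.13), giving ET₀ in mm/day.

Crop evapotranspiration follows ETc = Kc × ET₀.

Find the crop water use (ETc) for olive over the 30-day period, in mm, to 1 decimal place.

ET₀ = 0.26 × (0.46 × 26.7 + 8.13) = 0.26 × 20.412 = 5.3071 mm/d
ETc = Kc × ET₀ = 0.65 × 5.3071 = 3.4496 mm/d
Over 30 days: 3.4496 × 30 = 103.488 mm

103.5 mm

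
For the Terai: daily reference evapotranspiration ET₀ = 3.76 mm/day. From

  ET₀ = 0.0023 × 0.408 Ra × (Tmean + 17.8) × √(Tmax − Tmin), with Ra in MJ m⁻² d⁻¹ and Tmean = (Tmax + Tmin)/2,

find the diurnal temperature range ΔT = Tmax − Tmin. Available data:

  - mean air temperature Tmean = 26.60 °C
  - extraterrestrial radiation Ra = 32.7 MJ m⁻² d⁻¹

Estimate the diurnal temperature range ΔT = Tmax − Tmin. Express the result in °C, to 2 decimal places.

√ΔT = ET₀ / [0.0023 × 0.408 × Ra × (Tmean+17.8)] = 3.76 / (0.0023 × 13.3416 × 44.40) = 2.7597
ΔT = 2.7597² = 7.616 °C

7.62 °C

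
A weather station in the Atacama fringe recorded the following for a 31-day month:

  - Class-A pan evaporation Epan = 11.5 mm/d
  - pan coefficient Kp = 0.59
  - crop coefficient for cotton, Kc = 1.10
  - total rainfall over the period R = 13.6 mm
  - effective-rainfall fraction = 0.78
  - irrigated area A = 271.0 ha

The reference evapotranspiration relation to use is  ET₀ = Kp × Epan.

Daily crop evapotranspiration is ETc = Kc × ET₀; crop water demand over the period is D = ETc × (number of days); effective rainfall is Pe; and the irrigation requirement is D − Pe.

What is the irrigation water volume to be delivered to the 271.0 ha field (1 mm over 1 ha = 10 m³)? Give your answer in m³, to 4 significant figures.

598300 m³

ET₀ = 0.59 × 11.5 = 6.7850 mm/d
ETc = Kc × ET₀ = 1.10 × 6.7850 = 7.4635 mm/d
Crop demand D = ETc × 31 d = 7.4635 × 31 = 231.369 mm
Pe = 0.78 × 13.6 = 10.608 mm
D − Pe = 231.369 − 10.608 = 220.761 mm
Volume = 220.761 mm × 271.0 ha × 10 = 598262.3 m³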